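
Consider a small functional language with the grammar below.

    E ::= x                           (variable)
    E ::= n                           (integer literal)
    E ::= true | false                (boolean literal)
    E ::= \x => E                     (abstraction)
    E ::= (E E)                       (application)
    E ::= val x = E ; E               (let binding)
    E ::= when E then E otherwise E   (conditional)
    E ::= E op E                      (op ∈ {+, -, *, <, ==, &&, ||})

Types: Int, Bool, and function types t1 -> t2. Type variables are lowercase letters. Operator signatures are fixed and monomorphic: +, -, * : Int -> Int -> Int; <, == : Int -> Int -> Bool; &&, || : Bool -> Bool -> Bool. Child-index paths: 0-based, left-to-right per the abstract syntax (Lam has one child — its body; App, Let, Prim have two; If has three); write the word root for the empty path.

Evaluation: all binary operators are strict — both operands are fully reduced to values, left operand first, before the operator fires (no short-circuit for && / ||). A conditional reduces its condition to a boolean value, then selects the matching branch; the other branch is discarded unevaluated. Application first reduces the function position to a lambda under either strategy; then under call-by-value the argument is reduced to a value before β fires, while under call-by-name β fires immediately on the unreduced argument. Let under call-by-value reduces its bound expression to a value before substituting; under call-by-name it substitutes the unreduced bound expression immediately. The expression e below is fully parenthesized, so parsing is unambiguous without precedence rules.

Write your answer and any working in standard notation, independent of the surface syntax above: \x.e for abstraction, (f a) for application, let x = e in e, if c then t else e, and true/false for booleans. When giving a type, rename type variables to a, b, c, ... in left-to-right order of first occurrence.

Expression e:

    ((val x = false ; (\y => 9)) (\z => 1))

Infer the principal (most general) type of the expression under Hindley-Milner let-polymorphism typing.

Working:
let x : Bool
\y._ : a -> Int
\z._ : b -> Int
  unify a -> Int ~ (b -> Int) -> c
  unify a ~ b -> Int
  unify Int ~ c
_ _ : Int

Answer: Int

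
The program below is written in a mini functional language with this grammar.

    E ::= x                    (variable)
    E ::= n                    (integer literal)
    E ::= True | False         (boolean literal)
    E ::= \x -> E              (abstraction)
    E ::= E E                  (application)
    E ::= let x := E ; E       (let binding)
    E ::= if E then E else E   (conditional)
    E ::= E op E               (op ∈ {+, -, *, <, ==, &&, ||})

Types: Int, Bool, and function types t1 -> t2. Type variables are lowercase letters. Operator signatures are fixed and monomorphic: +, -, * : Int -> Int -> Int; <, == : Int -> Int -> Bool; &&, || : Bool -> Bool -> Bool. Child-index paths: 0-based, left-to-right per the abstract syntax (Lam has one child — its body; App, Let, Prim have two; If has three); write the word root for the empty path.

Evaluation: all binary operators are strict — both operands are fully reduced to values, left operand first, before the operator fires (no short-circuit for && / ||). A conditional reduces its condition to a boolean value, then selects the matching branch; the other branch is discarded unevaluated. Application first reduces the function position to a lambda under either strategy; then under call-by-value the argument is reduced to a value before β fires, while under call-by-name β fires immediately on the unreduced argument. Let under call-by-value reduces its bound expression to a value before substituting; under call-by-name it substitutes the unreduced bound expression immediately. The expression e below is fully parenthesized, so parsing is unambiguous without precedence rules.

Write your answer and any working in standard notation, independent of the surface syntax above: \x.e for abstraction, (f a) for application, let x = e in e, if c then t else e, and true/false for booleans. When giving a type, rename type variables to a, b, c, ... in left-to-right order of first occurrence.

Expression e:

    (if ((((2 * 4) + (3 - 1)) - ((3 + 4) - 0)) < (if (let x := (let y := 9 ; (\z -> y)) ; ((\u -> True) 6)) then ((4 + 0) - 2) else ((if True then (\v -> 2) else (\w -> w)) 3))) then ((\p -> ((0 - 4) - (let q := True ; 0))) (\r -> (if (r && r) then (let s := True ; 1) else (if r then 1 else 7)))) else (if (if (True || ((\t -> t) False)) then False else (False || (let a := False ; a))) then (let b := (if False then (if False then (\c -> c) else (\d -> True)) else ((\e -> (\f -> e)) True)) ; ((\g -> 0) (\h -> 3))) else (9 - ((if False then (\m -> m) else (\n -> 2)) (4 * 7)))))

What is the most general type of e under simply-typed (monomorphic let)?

Derivation:
  unify Int ~ Int
  unify Int ~ Int
  unify Int ~ Int
  unify Int ~ Int
  unify Int ~ Int
  unify Int ~ Int
  unify Int ~ Int
  unify Int ~ Int
  unify Int ~ Int
  unify Int ~ Int
  unify Int ~ Int
  unify Int ~ Int
  unify Int ~ Int
let y : Int
y : Int
\z._ : a -> Int
let x : a -> Int
\u._ : b -> Bool
  unify b -> Bool ~ Int -> c
  unify b ~ Int
  unify Bool ~ c
_ _ : Bool
  unify Bool ~ Bool
  unify Int ~ Int
  unify Int ~ Int
  unify Int ~ Int
  unify Int ~ Int
  unify Bool ~ Bool
\v._ : d -> Int
w : e
\w._ : e -> e
  unify d -> Int ~ e -> e
  unify d ~ e
  unify Int ~ e
  unify Int -> Int ~ Int -> f
  unify Int ~ Int
  unify Int ~ f
_ _ : Int
  unify Int ~ Int
  unify Int ~ Int
  unify Bool ~ Bool
  unify Int ~ Int
  unify Int ~ Int
  unify Int ~ Int
let q : Bool
  unify Int ~ Int
\p._ : g -> Int
r : h
  unify h ~ Bool
r : Bool
  unify Bool ~ Bool
  unify Bool ~ Bool
let s : Bool
r : Bool
  unify Bool ~ Bool
  unify Int ~ Int
  unify Int ~ Int
\r._ : Bool -> Int
  unify g -> Int ~ (Bool -> Int) -> i
  unify g ~ Bool -> Int
  unify Int ~ i
_ _ : Int
  unify Bool ~ Bool
t : j
\t._ : j -> j
  unify j -> j ~ Bool -> k
  unify j ~ Bool
  unify Bool ~ k
_ _ : Bool
  unify Bool ~ Bool
  unify Bool ~ Bool
  unify Bool ~ Bool
let a : Bool
a : Bool
  unify Bool ~ Bool
  unify Bool ~ Bool
  unify Bool ~ Bool
  unify Bool ~ Bool
  unify Bool ~ Bool
c : l
\c._ : l -> l
\d._ : m -> Bool
  unify l -> l ~ m -> Bool
  unify l ~ m
  unify m ~ Bool
e : n
\f._ : o -> n
\e._ : n -> o -> n
  unify n -> o -> n ~ Bool -> p
  unify n ~ Bool
  unify o -> Bool ~ p
_ _ : o -> Bool
  unify Bool -> Bool ~ o -> Bool
  unify Bool ~ o
  unify Bool ~ Bool
let b : Bool -> Bool
\g._ : q -> Int
\h._ : r -> Int
  unify q -> Int ~ (r -> Int) -> s
  unify q ~ r -> Int
  unify Int ~ s
_ _ : Int
  unify Int ~ Int
  unify Bool ~ Bool
m : t
\m._ : t -> t
\n._ : u -> Int
  unify t -> t ~ u -> Int
  unify t ~ u
  unify u ~ Int
  unify Int ~ Int
  unify Int ~ Int
  unify Int -> Int ~ Int -> v
  unify Int ~ Int
  unify Int ~ v
_ _ : Int
  unify Int ~ Int
  unify Int ~ Int
  unify Int ~ Int

Answer: Int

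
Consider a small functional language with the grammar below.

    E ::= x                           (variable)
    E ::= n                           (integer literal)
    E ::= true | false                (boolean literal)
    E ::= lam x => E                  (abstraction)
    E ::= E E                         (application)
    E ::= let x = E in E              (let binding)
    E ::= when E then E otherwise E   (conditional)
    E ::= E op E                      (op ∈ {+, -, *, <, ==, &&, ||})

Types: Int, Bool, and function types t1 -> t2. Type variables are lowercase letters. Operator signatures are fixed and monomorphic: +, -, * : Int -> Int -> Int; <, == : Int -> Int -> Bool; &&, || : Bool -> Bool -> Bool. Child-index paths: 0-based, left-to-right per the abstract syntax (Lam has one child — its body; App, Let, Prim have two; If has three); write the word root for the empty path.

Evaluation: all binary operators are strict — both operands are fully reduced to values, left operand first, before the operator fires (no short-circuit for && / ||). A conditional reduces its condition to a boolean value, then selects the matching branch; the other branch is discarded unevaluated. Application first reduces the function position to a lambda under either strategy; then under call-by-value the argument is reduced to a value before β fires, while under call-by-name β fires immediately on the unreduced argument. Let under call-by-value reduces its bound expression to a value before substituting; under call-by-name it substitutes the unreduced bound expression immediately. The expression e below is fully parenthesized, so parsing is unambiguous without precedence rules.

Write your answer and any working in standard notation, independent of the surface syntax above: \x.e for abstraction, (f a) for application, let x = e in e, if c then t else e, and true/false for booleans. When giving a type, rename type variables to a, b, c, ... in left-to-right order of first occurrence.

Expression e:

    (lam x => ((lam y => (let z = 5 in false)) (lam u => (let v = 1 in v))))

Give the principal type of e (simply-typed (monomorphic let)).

Working:
let z : Int
\y._ : b -> Bool
let v : Int
v : Int
\u._ : c -> Int
  unify b -> Bool ~ (c -> Int) -> d
  unify b ~ c -> Int
  unify Bool ~ d
_ _ : Bool
\x._ : a -> Bool

Answer: a -> Bool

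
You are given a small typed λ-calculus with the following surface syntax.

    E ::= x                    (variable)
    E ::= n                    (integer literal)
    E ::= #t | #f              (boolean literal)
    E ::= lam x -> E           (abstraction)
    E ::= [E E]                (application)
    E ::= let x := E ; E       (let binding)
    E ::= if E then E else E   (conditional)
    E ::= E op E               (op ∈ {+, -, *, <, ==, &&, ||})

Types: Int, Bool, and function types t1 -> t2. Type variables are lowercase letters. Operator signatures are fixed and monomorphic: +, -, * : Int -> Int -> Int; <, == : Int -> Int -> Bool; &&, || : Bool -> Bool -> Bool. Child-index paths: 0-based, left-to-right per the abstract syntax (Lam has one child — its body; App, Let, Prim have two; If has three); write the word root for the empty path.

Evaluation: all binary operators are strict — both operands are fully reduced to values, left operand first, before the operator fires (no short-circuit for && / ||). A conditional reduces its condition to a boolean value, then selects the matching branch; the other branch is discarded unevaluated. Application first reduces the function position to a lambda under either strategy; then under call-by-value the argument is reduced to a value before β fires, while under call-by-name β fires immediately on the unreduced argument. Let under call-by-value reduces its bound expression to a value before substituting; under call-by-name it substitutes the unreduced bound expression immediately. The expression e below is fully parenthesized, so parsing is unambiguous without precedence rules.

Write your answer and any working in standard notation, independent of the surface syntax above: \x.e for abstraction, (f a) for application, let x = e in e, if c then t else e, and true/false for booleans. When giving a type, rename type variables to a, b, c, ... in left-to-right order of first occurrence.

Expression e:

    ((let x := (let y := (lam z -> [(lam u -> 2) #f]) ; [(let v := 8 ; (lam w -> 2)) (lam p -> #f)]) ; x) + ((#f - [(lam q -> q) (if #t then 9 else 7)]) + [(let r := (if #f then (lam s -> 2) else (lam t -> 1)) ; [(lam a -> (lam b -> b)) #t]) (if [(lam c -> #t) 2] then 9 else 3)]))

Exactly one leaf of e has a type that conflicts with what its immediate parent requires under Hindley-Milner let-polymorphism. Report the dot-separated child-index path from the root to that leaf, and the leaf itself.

Trace:
\u._ : b -> Int
  unify b -> Int ~ Bool -> c
  unify b ~ Bool
  unify Int ~ c
_ _ : Int
\z._ : a -> Int
let y : forall. a -> Int
let v : Int
\w._ : d -> Int
\p._ : e -> Bool
  unify d -> Int ~ (e -> Bool) -> f
  unify d ~ e -> Bool
  unify Int ~ f
_ _ : Int
let x : Int
x : Int
  unify Int ~ Int
  unify Bool ~ Int
  FAIL: mismatch Bool ~ Int

Answer: 1.0.0 : false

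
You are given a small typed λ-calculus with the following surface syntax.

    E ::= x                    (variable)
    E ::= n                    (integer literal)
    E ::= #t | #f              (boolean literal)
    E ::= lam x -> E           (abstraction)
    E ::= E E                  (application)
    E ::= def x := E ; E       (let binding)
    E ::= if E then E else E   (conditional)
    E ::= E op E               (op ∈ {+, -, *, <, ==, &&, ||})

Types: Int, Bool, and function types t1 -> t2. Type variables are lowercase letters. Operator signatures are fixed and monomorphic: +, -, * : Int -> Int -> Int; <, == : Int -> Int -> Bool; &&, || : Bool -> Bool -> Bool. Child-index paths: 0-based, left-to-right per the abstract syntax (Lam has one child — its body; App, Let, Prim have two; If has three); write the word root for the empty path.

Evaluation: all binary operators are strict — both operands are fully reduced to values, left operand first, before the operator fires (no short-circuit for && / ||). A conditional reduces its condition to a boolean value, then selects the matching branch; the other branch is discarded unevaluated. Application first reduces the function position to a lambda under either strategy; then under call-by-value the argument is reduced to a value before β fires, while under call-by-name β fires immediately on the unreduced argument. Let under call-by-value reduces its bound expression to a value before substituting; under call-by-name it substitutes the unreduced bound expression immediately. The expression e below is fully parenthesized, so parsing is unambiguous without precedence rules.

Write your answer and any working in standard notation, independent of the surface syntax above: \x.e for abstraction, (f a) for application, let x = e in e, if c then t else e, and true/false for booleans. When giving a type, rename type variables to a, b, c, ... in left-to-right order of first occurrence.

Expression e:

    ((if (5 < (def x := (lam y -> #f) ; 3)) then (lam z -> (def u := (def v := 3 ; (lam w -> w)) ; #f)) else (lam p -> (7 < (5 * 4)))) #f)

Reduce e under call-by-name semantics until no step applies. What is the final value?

Answer: true

Derivation:
step 0: ((if (5 < (let x = (\y.false) in 3)) then (\z.(let u = (let v = 3 in (\w.w)) in false)) else (\p.(7 < (5 * 4)))) false)
step 1: [let@0.0.1] ((if (5 < 3) then (\z.(let u = (let v = 3 in (\w.w)) in false)) else (\p.(7 < (5 * 4)))) false)
step 2: [delta@0.0] ((if false then (\z.(let u = (let v = 3 in (\w.w)) in false)) else (\p.(7 < (5 * 4)))) false)
step 3: [if@0] ((\p.(7 < (5 * 4))) false)
step 4: [beta@root] (7 < (5 * 4))
step 5: [delta@1] (7 < 20)
step 6: [delta@root] true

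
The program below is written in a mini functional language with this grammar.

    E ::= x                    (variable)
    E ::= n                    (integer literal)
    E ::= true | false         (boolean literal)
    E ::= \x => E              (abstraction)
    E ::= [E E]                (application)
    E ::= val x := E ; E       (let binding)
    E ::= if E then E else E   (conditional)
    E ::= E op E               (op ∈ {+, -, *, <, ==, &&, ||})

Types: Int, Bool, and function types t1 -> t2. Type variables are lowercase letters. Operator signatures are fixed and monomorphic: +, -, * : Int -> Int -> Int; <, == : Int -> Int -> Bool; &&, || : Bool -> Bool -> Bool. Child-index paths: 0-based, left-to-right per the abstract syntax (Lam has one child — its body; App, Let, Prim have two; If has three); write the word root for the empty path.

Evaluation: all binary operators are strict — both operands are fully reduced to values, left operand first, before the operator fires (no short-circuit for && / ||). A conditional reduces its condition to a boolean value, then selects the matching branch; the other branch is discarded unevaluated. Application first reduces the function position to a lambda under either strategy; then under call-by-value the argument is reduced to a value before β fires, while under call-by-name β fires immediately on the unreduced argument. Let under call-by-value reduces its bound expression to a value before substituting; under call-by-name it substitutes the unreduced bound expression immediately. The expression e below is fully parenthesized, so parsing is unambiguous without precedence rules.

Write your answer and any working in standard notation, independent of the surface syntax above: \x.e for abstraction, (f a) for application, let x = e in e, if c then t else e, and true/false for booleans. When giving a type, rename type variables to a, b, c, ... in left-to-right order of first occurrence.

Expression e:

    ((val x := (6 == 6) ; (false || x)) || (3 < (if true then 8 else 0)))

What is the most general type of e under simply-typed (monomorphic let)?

Derivation:
  unify Int ~ Int
  unify Int ~ Int
let x : Bool
  unify Bool ~ Bool
x : Bool
  unify Bool ~ Bool
  unify Bool ~ Bool
  unify Int ~ Int
  unify Bool ~ Bool
  unify Int ~ Int
  unify Int ~ Int
  unify Bool ~ Bool

Answer: Bool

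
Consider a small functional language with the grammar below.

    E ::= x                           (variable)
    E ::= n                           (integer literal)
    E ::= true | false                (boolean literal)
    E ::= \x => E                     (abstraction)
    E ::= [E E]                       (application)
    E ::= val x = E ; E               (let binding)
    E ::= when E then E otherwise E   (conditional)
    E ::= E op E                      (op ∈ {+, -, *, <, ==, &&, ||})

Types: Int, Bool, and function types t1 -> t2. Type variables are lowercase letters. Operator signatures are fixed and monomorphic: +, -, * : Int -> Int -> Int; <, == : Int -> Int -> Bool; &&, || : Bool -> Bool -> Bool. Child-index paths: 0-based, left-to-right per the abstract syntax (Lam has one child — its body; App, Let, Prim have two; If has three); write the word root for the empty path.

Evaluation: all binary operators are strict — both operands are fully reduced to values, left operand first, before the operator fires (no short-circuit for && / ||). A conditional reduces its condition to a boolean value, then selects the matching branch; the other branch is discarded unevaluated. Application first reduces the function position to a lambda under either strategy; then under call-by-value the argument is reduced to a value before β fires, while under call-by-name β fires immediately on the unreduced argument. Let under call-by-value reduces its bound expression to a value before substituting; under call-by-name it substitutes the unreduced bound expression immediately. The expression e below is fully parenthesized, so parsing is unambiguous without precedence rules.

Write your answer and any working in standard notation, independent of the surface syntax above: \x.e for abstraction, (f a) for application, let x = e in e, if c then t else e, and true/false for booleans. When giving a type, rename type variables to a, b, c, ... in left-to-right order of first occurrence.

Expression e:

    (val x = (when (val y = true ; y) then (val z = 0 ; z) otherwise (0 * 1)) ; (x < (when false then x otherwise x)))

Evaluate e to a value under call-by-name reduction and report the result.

Answer: false

Trace:
step 0: (let x = (if (let y = true in y) then (let z = 0 in z) else (0 * 1)) in (x < (if false then x else x)))
step 1: [let@root] ((if (let y = true in y) then (let z = 0 in z) else (0 * 1)) < (if false then (if (let y = true in y) then (let z = 0 in z) else (0 * 1)) else (if (let y = true in y) then (let z = 0 in z) else (0 * 1))))
step 2: [let@0.0] ((if true then (let z = 0 in z) else (0 * 1)) < (if false then (if (let y = true in y) then (let z = 0 in z) else (0 * 1)) else (if (let y = true in y) then (let z = 0 in z) else (0 * 1))))
step 3: [if@0] ((let z = 0 in z) < (if false then (if (let y = true in y) then (let z = 0 in z) else (0 * 1)) else (if (let y = true in y) then (let z = 0 in z) else (0 * 1))))
step 4: [let@0] (0 < (if false then (if (let y = true in y) then (let z = 0 in z) else (0 * 1)) else (if (let y = true in y) then (let z = 0 in z) else (0 * 1))))
step 5: [if@1] (0 < (if (let y = true in y) then (let z = 0 in z) else (0 * 1)))
step 6: [let@1.0] (0 < (if true then (let z = 0 in z) else (0 * 1)))
step 7: [if@1] (0 < (let z = 0 in z))
step 8: [let@1] (0 < 0)
step 9: [delta@root] false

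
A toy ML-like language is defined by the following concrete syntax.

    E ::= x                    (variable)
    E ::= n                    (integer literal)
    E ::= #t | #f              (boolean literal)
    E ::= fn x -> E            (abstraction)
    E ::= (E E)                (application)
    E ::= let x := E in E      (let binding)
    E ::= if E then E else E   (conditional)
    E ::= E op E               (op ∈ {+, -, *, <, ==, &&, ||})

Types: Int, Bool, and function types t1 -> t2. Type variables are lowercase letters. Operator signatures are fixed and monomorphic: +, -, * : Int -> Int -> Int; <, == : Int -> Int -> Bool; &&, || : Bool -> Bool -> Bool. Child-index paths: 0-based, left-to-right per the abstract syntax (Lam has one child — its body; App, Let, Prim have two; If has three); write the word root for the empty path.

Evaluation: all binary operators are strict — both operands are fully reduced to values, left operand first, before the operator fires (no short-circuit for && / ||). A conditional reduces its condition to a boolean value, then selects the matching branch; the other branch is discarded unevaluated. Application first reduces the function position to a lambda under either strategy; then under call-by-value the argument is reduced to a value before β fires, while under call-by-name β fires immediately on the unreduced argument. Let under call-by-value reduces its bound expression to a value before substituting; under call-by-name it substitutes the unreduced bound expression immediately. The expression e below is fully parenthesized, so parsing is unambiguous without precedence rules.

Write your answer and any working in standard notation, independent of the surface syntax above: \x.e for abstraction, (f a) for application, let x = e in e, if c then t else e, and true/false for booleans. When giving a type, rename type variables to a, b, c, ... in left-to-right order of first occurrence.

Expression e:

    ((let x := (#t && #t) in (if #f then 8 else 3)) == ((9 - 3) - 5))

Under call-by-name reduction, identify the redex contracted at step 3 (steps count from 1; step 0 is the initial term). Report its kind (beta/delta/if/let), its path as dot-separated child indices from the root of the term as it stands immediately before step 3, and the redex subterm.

Working:
step 0: ((let x = (true && true) in (if false then 8 else 3)) == ((9 - 3) - 5))
step 1: [let@0] ((if false then 8 else 3) == ((9 - 3) - 5))
step 2: [if@0] (3 == ((9 - 3) - 5))
step 3: [delta@1.0] (3 == (6 - 5))

Answer: delta at 1.0 : (9 - 3)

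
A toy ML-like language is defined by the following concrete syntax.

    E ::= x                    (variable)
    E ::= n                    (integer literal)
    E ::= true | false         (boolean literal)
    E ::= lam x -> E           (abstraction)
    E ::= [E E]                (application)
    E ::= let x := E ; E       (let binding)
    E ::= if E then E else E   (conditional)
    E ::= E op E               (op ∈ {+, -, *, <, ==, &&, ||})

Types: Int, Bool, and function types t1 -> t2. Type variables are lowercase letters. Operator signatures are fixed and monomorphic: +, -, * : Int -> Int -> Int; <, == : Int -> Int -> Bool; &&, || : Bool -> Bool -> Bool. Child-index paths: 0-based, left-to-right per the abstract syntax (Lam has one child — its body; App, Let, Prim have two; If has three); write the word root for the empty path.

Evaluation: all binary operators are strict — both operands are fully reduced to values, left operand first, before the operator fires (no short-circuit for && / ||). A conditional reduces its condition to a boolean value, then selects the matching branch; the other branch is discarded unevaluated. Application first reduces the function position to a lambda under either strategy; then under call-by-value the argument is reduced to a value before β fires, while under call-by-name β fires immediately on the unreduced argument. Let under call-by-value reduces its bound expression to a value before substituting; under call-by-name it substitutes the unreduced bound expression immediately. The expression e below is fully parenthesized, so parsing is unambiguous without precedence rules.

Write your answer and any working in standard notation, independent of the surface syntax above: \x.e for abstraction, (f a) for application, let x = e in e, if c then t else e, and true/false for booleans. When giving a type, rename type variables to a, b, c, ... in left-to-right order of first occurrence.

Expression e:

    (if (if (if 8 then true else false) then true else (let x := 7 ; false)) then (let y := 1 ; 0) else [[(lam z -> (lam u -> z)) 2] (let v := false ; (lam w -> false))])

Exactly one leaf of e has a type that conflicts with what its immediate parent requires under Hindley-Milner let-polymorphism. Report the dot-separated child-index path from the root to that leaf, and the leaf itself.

Answer: 0.0.0 : 8

Trace:
  unify Int ~ Bool
  FAIL: mismatch Int ~ Bool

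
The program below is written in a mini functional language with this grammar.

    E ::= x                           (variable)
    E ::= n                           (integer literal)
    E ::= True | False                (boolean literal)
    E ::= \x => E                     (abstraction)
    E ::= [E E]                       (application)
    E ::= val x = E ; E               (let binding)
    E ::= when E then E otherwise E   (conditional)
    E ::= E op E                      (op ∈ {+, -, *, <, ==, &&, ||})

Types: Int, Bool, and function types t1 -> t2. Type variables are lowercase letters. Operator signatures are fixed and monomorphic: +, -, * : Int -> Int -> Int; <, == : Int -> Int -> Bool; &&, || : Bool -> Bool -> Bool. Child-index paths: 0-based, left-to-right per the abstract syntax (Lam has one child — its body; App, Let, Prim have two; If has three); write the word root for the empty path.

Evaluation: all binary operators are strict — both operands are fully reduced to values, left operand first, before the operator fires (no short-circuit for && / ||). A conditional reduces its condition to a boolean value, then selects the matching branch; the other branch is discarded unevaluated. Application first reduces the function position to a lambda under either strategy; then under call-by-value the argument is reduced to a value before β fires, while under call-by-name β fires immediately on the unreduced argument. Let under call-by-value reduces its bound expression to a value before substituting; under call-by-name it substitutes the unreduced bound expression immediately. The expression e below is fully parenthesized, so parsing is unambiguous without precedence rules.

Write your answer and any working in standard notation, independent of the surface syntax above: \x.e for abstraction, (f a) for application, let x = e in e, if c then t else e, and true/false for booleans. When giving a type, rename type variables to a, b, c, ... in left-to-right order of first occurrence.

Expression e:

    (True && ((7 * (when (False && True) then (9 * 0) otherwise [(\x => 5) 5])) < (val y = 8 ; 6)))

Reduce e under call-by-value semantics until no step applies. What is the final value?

Answer: false

Working:
step 0: (true && ((7 * (if (false && true) then (9 * 0) else ((\x.5) 5))) < (let y = 8 in 6)))
step 1: [delta@1.0.1.0] (true && ((7 * (if false then (9 * 0) else ((\x.5) 5))) < (let y = 8 in 6)))
step 2: [if@1.0.1] (true && ((7 * ((\x.5) 5)) < (let y = 8 in 6)))
step 3: [beta@1.0.1] (true && ((7 * 5) < (let y = 8 in 6)))
step 4: [delta@1.0] (true && (35 < (let y = 8 in 6)))
step 5: [let@1.1] (true && (35 < 6))
step 6: [delta@1] (true && false)
step 7: [delta@root] false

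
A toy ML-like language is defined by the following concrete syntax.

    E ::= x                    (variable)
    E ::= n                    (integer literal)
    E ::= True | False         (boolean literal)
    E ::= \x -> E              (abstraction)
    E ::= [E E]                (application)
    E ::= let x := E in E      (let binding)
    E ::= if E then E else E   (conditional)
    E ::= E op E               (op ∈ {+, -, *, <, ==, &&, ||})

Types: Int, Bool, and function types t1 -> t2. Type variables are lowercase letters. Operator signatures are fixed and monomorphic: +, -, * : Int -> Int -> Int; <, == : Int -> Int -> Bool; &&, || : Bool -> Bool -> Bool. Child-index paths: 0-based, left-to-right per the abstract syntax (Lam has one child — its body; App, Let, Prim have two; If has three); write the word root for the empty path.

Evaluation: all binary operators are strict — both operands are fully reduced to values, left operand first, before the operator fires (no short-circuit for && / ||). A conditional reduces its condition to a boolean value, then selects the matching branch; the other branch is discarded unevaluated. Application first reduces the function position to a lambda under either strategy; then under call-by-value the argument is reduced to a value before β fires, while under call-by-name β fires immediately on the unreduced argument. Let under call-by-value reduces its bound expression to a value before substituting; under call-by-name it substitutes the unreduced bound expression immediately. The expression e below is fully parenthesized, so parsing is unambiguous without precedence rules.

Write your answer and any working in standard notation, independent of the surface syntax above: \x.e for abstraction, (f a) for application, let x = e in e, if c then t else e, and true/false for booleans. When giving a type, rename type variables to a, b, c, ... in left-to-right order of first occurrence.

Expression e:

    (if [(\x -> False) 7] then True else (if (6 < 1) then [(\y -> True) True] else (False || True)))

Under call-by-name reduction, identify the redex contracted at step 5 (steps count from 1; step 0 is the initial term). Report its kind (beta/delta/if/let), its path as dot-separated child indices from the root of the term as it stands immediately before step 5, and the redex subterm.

Answer: delta at root : (false || true)

Working:
step 0: (if ((\x.false) 7) then true else (if (6 < 1) then ((\y.true) true) else (false || true)))
step 1: [beta@0] (if false then true else (if (6 < 1) then ((\y.true) true) else (false || true)))
step 2: [if@root] (if (6 < 1) then ((\y.true) true) else (false || true))
step 3: [delta@0] (if false then ((\y.true) true) else (false || true))
step 4: [if@root] (false || true)
step 5: [delta@root] true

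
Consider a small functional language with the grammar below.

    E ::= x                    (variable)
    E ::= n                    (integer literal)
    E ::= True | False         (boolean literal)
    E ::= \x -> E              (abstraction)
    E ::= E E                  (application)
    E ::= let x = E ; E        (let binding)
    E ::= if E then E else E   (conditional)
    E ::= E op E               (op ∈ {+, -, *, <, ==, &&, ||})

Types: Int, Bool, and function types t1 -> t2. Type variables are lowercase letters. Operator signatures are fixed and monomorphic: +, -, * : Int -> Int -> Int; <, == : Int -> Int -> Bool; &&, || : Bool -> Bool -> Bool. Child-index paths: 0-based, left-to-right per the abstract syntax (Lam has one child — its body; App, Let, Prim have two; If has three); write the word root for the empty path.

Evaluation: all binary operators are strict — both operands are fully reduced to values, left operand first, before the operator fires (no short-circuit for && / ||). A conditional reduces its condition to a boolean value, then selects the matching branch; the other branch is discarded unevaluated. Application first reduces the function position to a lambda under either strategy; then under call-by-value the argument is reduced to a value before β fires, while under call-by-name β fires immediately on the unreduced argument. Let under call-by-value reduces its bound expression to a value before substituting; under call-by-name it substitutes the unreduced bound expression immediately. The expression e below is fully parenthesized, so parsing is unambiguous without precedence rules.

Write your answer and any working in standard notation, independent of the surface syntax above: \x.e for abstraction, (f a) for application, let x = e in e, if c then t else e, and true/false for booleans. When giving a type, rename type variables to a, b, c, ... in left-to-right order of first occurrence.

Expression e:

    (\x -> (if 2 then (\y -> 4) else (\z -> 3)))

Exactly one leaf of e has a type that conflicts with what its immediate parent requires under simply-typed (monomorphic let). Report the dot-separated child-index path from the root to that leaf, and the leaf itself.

Answer: 0.0 : 2

Working:
  unify Int ~ Bool
  FAIL: mismatch Int ~ Bool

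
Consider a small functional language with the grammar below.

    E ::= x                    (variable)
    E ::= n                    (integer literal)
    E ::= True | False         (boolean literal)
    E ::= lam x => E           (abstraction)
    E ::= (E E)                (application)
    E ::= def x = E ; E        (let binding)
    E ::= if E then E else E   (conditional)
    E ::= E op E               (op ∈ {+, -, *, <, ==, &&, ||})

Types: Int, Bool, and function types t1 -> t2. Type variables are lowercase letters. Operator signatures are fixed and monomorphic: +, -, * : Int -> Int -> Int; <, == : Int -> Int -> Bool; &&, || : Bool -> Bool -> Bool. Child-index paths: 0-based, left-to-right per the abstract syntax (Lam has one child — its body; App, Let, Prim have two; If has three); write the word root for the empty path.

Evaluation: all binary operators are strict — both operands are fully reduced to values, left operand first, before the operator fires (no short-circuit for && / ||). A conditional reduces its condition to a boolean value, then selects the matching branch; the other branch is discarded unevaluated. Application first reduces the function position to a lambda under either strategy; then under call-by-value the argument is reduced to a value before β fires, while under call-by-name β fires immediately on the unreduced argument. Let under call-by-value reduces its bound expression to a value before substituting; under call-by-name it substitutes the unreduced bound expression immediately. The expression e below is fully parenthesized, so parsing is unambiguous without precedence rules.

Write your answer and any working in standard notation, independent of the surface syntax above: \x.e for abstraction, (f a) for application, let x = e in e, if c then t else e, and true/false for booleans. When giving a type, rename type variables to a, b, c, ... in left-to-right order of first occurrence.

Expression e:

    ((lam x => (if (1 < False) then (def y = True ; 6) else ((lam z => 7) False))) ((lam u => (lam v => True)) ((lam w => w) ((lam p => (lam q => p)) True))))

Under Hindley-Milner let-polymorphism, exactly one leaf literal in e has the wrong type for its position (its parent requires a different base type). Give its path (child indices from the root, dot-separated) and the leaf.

Answer: 0.0.0.1 : false

Trace:
  unify Int ~ Int
  unify Bool ~ Int
  FAIL: mismatch Bool ~ Int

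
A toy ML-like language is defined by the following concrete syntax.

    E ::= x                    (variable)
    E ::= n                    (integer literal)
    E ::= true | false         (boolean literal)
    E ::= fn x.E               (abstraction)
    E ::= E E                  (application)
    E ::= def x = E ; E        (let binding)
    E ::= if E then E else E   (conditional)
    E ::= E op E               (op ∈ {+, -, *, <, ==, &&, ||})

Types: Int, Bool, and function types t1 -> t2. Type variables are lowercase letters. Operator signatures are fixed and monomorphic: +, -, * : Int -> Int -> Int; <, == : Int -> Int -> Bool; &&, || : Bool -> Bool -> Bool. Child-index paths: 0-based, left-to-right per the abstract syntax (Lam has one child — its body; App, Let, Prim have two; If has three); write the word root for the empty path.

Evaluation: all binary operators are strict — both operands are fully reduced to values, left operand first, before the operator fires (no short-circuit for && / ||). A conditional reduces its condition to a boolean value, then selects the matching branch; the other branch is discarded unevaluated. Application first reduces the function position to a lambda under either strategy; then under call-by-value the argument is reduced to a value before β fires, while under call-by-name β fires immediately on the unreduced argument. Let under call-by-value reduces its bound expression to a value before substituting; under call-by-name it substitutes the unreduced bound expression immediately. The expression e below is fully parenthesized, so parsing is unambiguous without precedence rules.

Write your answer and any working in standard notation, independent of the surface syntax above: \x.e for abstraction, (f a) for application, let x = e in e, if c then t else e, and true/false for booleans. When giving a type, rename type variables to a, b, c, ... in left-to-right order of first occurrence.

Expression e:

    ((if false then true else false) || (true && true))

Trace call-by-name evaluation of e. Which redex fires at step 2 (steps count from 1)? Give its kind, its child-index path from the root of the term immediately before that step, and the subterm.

Answer: delta at 1 : (true && true)

Working:
step 0: ((if false then true else false) || (true && true))
step 1: [if@0] (false || (true && true))
step 2: [delta@1] (false || true)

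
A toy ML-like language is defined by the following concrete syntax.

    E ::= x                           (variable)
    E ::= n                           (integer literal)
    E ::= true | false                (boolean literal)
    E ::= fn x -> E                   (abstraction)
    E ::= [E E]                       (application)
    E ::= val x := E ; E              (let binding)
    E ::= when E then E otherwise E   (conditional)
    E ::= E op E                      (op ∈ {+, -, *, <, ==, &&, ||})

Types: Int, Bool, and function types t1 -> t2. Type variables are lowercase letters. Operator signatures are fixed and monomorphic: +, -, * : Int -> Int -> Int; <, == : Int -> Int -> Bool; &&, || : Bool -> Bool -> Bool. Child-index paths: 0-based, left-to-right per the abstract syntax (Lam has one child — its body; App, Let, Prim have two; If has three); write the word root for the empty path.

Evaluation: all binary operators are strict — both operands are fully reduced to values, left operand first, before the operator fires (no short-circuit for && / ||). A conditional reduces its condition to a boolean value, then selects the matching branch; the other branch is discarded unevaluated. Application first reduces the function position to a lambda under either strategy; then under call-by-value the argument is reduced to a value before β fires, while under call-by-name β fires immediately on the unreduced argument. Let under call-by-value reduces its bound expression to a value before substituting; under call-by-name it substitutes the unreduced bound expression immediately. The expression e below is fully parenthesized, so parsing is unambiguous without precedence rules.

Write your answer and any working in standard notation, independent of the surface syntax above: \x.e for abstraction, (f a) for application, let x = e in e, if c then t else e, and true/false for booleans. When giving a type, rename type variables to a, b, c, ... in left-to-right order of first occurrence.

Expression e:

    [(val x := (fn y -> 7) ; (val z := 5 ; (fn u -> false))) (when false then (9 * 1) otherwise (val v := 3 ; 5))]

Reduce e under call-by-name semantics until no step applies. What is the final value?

Derivation:
step 0: ((let x = (\y.7) in (let z = 5 in (\u.false))) (if false then (9 * 1) else (let v = 3 in 5)))
step 1: [let@0] ((let z = 5 in (\u.false)) (if false then (9 * 1) else (let v = 3 in 5)))
step 2: [let@0] ((\u.false) (if false then (9 * 1) else (let v = 3 in 5)))
step 3: [beta@root] false

Answer: false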